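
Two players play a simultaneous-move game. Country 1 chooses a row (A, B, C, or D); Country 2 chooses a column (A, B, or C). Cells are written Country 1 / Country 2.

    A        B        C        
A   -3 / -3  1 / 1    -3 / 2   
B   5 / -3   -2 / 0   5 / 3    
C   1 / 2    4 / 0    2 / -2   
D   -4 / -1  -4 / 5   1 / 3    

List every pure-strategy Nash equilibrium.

(B, C)

Find each player's best response to every opponent strategy; NE are the intersections.
Country 1's best responses — vs A: B (payoff 5); vs B: C (payoff 4); vs C: B (payoff 5).
Country 2's best responses — vs A: C (payoff 2); vs B: C (payoff 3); vs C: A (payoff 2); vs D: B (payoff 5).
The only mutual best response is (B, C); neither player gains by switching there.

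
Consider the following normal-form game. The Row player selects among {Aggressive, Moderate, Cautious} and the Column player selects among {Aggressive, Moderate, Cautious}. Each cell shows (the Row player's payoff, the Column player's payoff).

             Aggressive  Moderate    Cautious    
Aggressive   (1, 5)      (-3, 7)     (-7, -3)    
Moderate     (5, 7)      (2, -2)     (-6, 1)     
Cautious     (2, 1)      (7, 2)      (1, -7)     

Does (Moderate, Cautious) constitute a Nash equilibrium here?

Holding the Column player at Cautious: the Row player gets -6 from Moderate but could get 1 by switching to Cautious. The Row player has a profitable deviation.

No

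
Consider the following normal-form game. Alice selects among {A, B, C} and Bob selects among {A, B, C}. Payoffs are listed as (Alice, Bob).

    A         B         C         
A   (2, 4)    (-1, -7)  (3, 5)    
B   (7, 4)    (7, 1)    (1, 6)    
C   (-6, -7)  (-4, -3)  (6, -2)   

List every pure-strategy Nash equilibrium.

Check mutual best responses: a cell is a NE iff neither player can gain by unilaterally deviating.
Alice's best responses — vs A: B (payoff 7); vs B: B (payoff 7); vs C: C (payoff 6).
Bob's best responses — vs A: C (payoff 5); vs B: C (payoff 6); vs C: C (payoff -2).
The only mutual best response is (C, C); neither player gains by switching there.

(C, C)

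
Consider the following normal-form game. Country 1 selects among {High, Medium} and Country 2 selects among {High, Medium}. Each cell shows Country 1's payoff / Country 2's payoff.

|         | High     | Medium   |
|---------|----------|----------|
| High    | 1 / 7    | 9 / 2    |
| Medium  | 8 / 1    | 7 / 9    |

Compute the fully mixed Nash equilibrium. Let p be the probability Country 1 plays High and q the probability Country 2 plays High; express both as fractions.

p = 8/13, q = 2/9

In a mixed NE each player is indifferent between their pure strategies, so the opponent's mix sets the indifference.
Country 2 indifferent between High and Medium: p·7 + (1−p)·1 = p·2 + (1−p)·9 ⟹ 1 + 6p = 9 + (-7)p ⟹ p = 8/13.
Country 1 indifferent between High and Medium: q·1 + (1−q)·9 = q·8 + (1−q)·7 ⟹ 9 + (-8)q = 7 + 1q ⟹ q = 2/9.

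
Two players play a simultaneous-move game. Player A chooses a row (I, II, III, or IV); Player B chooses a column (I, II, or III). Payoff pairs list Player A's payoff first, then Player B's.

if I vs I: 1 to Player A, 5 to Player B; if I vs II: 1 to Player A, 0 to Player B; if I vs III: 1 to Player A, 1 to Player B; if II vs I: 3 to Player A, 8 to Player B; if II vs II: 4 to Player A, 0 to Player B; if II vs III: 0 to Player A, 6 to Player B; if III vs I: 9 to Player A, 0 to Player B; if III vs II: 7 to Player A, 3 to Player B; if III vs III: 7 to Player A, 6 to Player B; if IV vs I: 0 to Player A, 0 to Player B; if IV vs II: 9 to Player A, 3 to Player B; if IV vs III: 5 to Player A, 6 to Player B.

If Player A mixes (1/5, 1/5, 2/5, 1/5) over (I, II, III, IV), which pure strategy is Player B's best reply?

Player B's best reply maximizes expected payoff against the mix.
I: (1/5)·5 + (1/5)·8 + (2/5)·0 + (1/5)·0 = 13/5
II: (1/5)·0 + (1/5)·0 + (2/5)·3 + (1/5)·3 = 9/5
III: (1/5)·1 + (1/5)·6 + (2/5)·6 + (1/5)·6 = 5
Highest expected payoff is 5, from III.

III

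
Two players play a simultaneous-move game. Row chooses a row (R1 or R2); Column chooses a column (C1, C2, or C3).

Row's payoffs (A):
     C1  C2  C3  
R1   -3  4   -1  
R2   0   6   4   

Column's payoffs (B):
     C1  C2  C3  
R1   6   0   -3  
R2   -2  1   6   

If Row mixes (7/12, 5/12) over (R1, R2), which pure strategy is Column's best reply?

C1

Column's best reply maximizes expected payoff against the mix.
C1: (7/12)·6 + (5/12)·(-2) = 8/3
C2: (7/12)·0 + (5/12)·1 = 5/12
C3: (7/12)·(-3) + (5/12)·6 = 3/4
Highest expected payoff is 8/3, from C1.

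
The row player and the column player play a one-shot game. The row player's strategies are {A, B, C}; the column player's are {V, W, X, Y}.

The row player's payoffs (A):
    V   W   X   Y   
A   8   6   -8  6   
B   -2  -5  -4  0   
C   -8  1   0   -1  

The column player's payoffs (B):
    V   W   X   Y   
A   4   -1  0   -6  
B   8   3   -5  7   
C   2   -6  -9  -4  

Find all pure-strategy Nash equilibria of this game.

(A, V)

Check mutual best responses: a cell is a NE iff neither player can gain by unilaterally deviating.
The row player's best responses — vs V: A (payoff 8); vs W: A (payoff 6); vs X: C (payoff 0); vs Y: A (payoff 6).
The column player's best responses — vs A: V (payoff 4); vs B: V (payoff 8); vs C: V (payoff 2).
The only mutual best response is (A, V); neither player gains by switching there.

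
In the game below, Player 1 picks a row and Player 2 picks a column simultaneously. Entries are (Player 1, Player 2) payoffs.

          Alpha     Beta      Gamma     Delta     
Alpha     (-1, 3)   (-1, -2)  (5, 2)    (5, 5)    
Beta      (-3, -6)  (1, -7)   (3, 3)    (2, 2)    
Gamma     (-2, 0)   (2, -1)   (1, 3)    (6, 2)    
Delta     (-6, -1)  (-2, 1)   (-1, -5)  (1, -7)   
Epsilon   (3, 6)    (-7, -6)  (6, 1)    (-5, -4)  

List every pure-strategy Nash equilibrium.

Check mutual best responses: a cell is a NE iff neither player can gain by unilaterally deviating.
Player 1's best responses — vs Alpha: Epsilon (payoff 3); vs Beta: Gamma (payoff 2); vs Gamma: Epsilon (payoff 6); vs Delta: Gamma (payoff 6).
Player 2's best responses — vs Alpha: Delta (payoff 5); vs Beta: Gamma (payoff 3); vs Gamma: Gamma (payoff 3); vs Delta: Beta (payoff 1); vs Epsilon: Alpha (payoff 6).
The only mutual best response is (Epsilon, Alpha); neither player gains by switching there.

(Epsilon, Alpha)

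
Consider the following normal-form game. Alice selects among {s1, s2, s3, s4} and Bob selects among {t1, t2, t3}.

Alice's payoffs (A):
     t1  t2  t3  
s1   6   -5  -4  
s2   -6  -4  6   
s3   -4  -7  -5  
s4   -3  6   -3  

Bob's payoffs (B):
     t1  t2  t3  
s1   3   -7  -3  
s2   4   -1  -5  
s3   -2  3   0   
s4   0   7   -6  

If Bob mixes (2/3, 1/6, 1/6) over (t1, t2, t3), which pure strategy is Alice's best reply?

Alice's best reply maximizes expected payoff against the mix.
s1: (2/3)·6 + (1/6)·(-5) + (1/6)·(-4) = 5/2
s2: (2/3)·(-6) + (1/6)·(-4) + (1/6)·6 = -11/3
s3: (2/3)·(-4) + (1/6)·(-7) + (1/6)·(-5) = -14/3
s4: (2/3)·(-3) + (1/6)·6 + (1/6)·(-3) = -3/2
Highest expected payoff is 5/2, from s1.

s1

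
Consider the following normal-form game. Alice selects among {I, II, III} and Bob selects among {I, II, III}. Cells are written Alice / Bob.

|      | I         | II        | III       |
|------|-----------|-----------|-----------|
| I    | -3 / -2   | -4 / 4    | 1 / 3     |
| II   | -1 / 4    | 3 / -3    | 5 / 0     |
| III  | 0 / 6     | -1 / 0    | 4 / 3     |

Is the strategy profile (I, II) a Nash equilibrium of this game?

Holding Bob at II: Alice gets -4 from I but could get 3 by switching to II. Alice has a profitable deviation.

No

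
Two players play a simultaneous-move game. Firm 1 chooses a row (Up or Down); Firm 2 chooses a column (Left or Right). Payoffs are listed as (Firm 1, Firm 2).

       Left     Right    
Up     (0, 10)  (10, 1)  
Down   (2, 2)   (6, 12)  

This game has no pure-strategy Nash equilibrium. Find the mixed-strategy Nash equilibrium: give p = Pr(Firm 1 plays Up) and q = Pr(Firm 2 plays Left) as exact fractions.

p = 10/19, q = 2/3

In a mixed NE each player is indifferent between their pure strategies, so the opponent's mix sets the indifference.
Firm 2 indifferent between Left and Right: p·10 + (1−p)·2 = p·1 + (1−p)·12 ⟹ 2 + 8p = 12 + (-11)p ⟹ p = 10/19.
Firm 1 indifferent between Up and Down: q·0 + (1−q)·10 = q·2 + (1−q)·6 ⟹ 10 + (-10)q = 6 + (-4)q ⟹ q = 2/3.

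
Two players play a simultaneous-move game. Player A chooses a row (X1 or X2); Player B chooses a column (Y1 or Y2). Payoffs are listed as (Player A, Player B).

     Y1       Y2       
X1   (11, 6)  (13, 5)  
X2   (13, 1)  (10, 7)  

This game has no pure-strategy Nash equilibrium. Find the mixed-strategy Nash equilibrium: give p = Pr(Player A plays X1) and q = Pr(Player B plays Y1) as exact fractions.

Each player's mixing probability is pinned down by making the *other* player indifferent.
Player B indifferent between Y1 and Y2: p·6 + (1−p)·1 = p·5 + (1−p)·7 ⟹ 1 + 5p = 7 + (-2)p ⟹ p = 6/7.
Player A indifferent between X1 and X2: q·11 + (1−q)·13 = q·13 + (1−q)·10 ⟹ 13 + (-2)q = 10 + 3q ⟹ q = 3/5.

p = 6/7, q = 3/5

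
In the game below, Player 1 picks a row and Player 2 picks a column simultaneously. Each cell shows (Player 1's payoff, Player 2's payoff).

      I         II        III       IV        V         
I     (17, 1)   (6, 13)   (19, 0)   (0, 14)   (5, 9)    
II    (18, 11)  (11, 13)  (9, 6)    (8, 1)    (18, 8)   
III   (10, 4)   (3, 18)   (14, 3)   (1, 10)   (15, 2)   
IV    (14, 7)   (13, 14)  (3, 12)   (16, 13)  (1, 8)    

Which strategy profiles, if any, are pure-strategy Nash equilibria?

A profile is a Nash equilibrium when each player is best-responding to the other.
Player 1's best responses — vs I: II (payoff 18); vs II: IV (payoff 13); vs III: I (payoff 19); vs IV: IV (payoff 16); vs V: II (payoff 18).
Player 2's best responses — vs I: IV (payoff 14); vs II: II (payoff 13); vs III: II (payoff 18); vs IV: II (payoff 14).
The only mutual best response is (IV, II); neither player gains by switching there.

(IV, II)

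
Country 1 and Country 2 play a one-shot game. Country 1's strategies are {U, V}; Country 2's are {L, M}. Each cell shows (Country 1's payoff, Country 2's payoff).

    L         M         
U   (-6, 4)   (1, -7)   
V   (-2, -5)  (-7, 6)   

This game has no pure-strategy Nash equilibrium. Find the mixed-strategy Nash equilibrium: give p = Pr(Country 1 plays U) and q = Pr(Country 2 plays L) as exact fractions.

p = 1/2, q = 2/3

Each player's mixing probability is pinned down by making the *other* player indifferent.
Country 2 indifferent between L and M: p·4 + (1−p)·(-5) = p·(-7) + (1−p)·6 ⟹ (-5) + 9p = 6 + (-13)p ⟹ p = 1/2.
Country 1 indifferent between U and V: q·(-6) + (1−q)·1 = q·(-2) + (1−q)·(-7) ⟹ 1 + (-7)q = (-7) + 5q ⟹ q = 2/3.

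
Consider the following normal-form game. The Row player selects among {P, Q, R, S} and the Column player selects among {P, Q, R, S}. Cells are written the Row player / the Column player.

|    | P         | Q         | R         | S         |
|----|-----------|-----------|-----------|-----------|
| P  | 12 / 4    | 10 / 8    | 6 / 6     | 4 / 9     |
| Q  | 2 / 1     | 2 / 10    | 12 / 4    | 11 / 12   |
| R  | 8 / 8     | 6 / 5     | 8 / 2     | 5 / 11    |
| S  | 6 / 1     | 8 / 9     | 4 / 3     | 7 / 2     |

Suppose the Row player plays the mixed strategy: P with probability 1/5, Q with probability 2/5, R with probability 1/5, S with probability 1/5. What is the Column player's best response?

Compute the Column player's expected payoff from each pure strategy against the given mix.
P: (1/5)·4 + (2/5)·1 + (1/5)·8 + (1/5)·1 = 3
Q: (1/5)·8 + (2/5)·10 + (1/5)·5 + (1/5)·9 = 42/5
R: (1/5)·6 + (2/5)·4 + (1/5)·2 + (1/5)·3 = 19/5
S: (1/5)·9 + (2/5)·12 + (1/5)·11 + (1/5)·2 = 46/5
Highest expected payoff is 46/5, from S.

S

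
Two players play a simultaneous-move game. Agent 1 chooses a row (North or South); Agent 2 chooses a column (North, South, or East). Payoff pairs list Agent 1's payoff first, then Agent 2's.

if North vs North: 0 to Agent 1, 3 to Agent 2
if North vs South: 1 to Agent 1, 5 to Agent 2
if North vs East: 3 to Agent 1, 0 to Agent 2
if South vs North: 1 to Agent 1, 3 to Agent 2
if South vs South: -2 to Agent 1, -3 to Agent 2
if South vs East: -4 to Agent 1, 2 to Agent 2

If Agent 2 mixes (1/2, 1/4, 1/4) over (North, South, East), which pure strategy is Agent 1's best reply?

North

Compute Agent 1's expected payoff from each pure strategy against the given mix.
North: (1/2)·0 + (1/4)·1 + (1/4)·3 = 1
South: (1/2)·1 + (1/4)·(-2) + (1/4)·(-4) = -1
Highest expected payoff is 1, from North.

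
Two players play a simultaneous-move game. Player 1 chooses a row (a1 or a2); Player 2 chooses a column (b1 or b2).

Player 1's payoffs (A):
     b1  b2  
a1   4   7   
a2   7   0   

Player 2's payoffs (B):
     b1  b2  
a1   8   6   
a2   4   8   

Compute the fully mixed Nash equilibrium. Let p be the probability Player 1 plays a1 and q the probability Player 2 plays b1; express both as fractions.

p = 2/3, q = 7/10

Each player's mixing probability is pinned down by making the *other* player indifferent.
Player 2 indifferent between b1 and b2: p·8 + (1−p)·4 = p·6 + (1−p)·8 ⟹ 4 + 4p = 8 + (-2)p ⟹ p = 2/3.
Player 1 indifferent between a1 and a2: q·4 + (1−q)·7 = q·7 + (1−q)·0 ⟹ 7 + (-3)q = 0 + 7q ⟹ q = 7/10.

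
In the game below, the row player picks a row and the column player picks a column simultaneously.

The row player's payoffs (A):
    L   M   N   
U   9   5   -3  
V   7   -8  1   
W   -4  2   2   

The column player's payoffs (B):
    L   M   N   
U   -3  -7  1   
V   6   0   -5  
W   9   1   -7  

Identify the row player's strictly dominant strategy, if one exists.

None

Check whether one of the row player's strategies beats all alternatives regardless of what the opponent does.
U is not dominant: against N, V gives 1 > -3.
V is not dominant: against L, U gives 9 > 7.
W is not dominant: against L, U gives 9 > -4.
No single strategy is best against every opponent action.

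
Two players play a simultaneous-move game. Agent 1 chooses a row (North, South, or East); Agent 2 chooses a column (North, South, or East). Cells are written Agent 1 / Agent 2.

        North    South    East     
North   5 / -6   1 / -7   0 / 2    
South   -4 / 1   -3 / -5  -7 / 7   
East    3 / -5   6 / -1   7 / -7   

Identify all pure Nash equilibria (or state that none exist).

Check mutual best responses: a cell is a NE iff neither player can gain by unilaterally deviating.
Agent 1's best responses — vs North: North (payoff 5); vs South: East (payoff 6); vs East: East (payoff 7).
Agent 2's best responses — vs North: East (payoff 2); vs South: East (payoff 7); vs East: South (payoff -1).
The only mutual best response is (East, South); neither player gains by switching there.

(East, South)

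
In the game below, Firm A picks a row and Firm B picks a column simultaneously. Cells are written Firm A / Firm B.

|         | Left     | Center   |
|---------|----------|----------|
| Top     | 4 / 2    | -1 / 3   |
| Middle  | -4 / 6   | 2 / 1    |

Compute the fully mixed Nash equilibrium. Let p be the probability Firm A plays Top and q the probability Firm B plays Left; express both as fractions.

p = 5/6, q = 3/11

In a mixed NE each player is indifferent between their pure strategies, so the opponent's mix sets the indifference.
Firm B indifferent between Left and Center: p·2 + (1−p)·6 = p·3 + (1−p)·1 ⟹ 6 + (-4)p = 1 + 2p ⟹ p = 5/6.
Firm A indifferent between Top and Middle: q·4 + (1−q)·(-1) = q·(-4) + (1−q)·2 ⟹ (-1) + 5q = 2 + (-6)q ⟹ q = 3/11.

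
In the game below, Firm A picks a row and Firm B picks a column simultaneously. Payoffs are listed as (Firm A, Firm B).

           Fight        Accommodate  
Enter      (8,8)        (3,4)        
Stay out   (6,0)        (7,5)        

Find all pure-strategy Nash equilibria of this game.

Check mutual best responses: a cell is a NE iff neither player can gain by unilaterally deviating.
Firm A's best responses — vs Fight: Enter (payoff 8); vs Accommodate: Stay out (payoff 7).
Firm B's best responses — vs Enter: Fight (payoff 8); vs Stay out: Accommodate (payoff 5).
Mutual best responses occur at (Enter, Fight) and (Stay out, Accommodate); at each, neither player gains by switching.

(Enter, Fight) and (Stay out, Accommodate)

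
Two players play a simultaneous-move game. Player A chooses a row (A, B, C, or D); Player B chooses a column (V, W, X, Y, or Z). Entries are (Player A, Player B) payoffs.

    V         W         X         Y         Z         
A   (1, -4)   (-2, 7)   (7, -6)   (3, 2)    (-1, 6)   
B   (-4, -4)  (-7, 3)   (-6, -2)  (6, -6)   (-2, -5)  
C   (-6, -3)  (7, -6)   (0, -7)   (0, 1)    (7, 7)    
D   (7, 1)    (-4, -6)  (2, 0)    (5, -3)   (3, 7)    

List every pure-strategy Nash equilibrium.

(C, Z)

Check mutual best responses: a cell is a NE iff neither player can gain by unilaterally deviating.
Player A's best responses — vs V: D (payoff 7); vs W: C (payoff 7); vs X: A (payoff 7); vs Y: B (payoff 6); vs Z: C (payoff 7).
Player B's best responses — vs A: W (payoff 7); vs B: W (payoff 3); vs C: Z (payoff 7); vs D: Z (payoff 7).
The only mutual best response is (C, Z); neither player gains by switching there.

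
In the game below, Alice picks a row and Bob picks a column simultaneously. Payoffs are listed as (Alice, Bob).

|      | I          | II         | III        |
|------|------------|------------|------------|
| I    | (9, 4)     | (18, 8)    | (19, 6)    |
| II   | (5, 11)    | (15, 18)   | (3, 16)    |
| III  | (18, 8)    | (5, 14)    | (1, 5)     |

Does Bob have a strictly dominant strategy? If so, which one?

II

A strategy is strictly dominant if it gives Bob a strictly higher payoff than every other strategy, against every choice by the opponent.
II strictly dominates: vs I: 8 > each of {4, 6}; vs II: 18 > each of {11, 16}; vs III: 14 > each of {8, 5}.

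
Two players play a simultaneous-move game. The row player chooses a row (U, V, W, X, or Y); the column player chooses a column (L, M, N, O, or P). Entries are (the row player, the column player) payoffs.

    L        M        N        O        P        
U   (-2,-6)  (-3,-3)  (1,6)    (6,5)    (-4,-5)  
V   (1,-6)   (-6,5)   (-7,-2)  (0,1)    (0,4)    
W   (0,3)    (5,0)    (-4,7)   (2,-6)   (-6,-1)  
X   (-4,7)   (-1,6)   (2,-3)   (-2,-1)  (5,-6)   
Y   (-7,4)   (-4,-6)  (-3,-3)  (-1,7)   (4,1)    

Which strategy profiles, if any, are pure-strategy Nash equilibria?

Find each player's best response to every opponent strategy; NE are the intersections.
The row player's best responses — vs L: V (payoff 1); vs M: W (payoff 5); vs N: X (payoff 2); vs O: U (payoff 6); vs P: X (payoff 5).
The column player's best responses — vs U: N (payoff 6); vs V: M (payoff 5); vs W: N (payoff 7); vs X: L (payoff 7); vs Y: O (payoff 7).
No cell has both players best-responding. For instance, the row player's best reply to M is W, but against W the column player prefers N over M.

There is no pure-strategy Nash equilibrium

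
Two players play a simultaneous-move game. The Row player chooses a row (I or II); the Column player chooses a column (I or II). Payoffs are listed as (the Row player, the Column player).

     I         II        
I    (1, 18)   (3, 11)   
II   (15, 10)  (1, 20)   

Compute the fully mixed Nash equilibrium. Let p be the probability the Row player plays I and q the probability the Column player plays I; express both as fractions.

Each player's mixing probability is pinned down by making the *other* player indifferent.
The Column player indifferent between I and II: p·18 + (1−p)·10 = p·11 + (1−p)·20 ⟹ 10 + 8p = 20 + (-9)p ⟹ p = 10/17.
The Row player indifferent between I and II: q·1 + (1−q)·3 = q·15 + (1−q)·1 ⟹ 3 + (-2)q = 1 + 14q ⟹ q = 1/8.

p = 10/17, q = 1/8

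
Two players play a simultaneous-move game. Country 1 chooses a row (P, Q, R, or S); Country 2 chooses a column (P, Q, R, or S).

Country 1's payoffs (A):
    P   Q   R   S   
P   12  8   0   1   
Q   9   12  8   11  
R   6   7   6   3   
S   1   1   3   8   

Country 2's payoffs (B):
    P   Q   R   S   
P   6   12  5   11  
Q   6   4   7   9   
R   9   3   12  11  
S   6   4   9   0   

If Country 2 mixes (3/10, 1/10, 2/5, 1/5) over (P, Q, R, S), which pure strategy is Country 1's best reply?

Compute Country 1's expected payoff from each pure strategy against the given mix.
P: (3/10)·12 + (1/10)·8 + (2/5)·0 + (1/5)·1 = 23/5
Q: (3/10)·9 + (1/10)·12 + (2/5)·8 + (1/5)·11 = 93/10
R: (3/10)·6 + (1/10)·7 + (2/5)·6 + (1/5)·3 = 11/2
S: (3/10)·1 + (1/10)·1 + (2/5)·3 + (1/5)·8 = 16/5
Highest expected payoff is 93/10, from Q.

Q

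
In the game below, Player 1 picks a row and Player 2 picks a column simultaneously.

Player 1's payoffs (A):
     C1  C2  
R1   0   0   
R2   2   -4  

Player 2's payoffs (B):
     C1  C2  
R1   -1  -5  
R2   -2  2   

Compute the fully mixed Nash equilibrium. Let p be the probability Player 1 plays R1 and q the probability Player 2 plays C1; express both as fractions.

p = 1/2, q = 2/3

Each player's mixing probability is pinned down by making the *other* player indifferent.
Player 2 indifferent between C1 and C2: p·(-1) + (1−p)·(-2) = p·(-5) + (1−p)·2 ⟹ (-2) + 1p = 2 + (-7)p ⟹ p = 1/2.
Player 1 indifferent between R1 and R2: q·0 + (1−q)·0 = q·2 + (1−q)·(-4) ⟹ 0 + 0q = (-4) + 6q ⟹ q = 2/3.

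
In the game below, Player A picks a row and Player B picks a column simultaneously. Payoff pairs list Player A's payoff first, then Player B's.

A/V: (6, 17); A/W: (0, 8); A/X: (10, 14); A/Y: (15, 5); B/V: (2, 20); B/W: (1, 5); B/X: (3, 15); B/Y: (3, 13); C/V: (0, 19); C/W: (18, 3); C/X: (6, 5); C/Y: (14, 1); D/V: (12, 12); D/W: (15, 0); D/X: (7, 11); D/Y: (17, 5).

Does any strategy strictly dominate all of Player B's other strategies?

V

A strategy is strictly dominant if it gives Player B a strictly higher payoff than every other strategy, against every choice by the opponent.
V strictly dominates: vs A: 17 > each of {8, 14, 5}; vs B: 20 > each of {5, 15, 13}; vs C: 19 > each of {3, 5, 1}; vs D: 12 > each of {0, 11, 5}.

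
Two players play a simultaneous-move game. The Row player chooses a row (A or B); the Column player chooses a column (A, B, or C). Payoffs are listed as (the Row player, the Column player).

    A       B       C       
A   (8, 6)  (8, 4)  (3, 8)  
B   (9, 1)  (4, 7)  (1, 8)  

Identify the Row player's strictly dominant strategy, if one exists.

None

Check whether one of the Row player's strategies beats all alternatives regardless of what the opponent does.
A is not dominant: against A, B gives 9 > 8.
B is not dominant: against B, A gives 8 > 4.
No single strategy is best against every opponent action.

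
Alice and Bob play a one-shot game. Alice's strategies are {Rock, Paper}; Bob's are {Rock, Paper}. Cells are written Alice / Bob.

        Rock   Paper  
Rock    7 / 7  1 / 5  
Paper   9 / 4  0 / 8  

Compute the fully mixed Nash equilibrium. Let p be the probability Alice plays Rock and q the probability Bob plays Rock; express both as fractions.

In a mixed NE each player is indifferent between their pure strategies, so the opponent's mix sets the indifference.
Bob indifferent between Rock and Paper: p·7 + (1−p)·4 = p·5 + (1−p)·8 ⟹ 4 + 3p = 8 + (-3)p ⟹ p = 2/3.
Alice indifferent between Rock and Paper: q·7 + (1−q)·1 = q·9 + (1−q)·0 ⟹ 1 + 6q = 0 + 9q ⟹ q = 1/3.

p = 2/3, q = 1/3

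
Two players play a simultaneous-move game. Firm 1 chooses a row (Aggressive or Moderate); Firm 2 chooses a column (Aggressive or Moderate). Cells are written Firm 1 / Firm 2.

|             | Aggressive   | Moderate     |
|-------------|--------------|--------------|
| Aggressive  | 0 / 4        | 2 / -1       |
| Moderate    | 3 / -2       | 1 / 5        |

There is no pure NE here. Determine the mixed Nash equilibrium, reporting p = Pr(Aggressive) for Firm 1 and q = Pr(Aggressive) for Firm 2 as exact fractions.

In a mixed NE each player is indifferent between their pure strategies, so the opponent's mix sets the indifference.
Firm 2 indifferent between Aggressive and Moderate: p·4 + (1−p)·(-2) = p·(-1) + (1−p)·5 ⟹ (-2) + 6p = 5 + (-6)p ⟹ p = 7/12.
Firm 1 indifferent between Aggressive and Moderate: q·0 + (1−q)·2 = q·3 + (1−q)·1 ⟹ 2 + (-2)q = 1 + 2q ⟹ q = 1/4.

p = 7/12, q = 1/4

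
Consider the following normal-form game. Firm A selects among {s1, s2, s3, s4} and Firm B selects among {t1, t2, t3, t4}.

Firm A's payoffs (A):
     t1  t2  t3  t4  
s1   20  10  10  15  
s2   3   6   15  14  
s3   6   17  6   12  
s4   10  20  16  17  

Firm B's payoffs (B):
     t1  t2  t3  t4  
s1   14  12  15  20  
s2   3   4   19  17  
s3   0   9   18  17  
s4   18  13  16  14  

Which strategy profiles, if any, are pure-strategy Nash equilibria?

There is no pure-strategy Nash equilibrium

Find each player's best response to every opponent strategy; NE are the intersections.
Firm A's best responses — vs t1: s1 (payoff 20); vs t2: s4 (payoff 20); vs t3: s4 (payoff 16); vs t4: s4 (payoff 17).
Firm B's best responses — vs s1: t4 (payoff 20); vs s2: t3 (payoff 19); vs s3: t3 (payoff 18); vs s4: t1 (payoff 18).
No cell has both players best-responding. For instance, Firm A's best reply to t3 is s4, but against s4 Firm B prefers t1 over t3.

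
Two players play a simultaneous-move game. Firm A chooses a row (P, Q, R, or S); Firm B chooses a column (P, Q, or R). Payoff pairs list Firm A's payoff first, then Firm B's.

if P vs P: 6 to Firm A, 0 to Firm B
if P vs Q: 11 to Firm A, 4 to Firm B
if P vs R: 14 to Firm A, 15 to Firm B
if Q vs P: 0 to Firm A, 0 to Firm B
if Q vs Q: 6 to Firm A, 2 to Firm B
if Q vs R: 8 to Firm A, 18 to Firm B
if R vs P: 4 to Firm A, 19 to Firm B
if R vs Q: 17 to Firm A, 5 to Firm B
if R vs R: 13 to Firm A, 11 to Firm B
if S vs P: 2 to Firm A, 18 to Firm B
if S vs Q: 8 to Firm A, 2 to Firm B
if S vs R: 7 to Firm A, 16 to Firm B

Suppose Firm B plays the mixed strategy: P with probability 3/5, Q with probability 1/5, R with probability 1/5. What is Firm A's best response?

Compute Firm A's expected payoff from each pure strategy against the given mix.
P: (3/5)·6 + (1/5)·11 + (1/5)·14 = 43/5
Q: (3/5)·0 + (1/5)·6 + (1/5)·8 = 14/5
R: (3/5)·4 + (1/5)·17 + (1/5)·13 = 42/5
S: (3/5)·2 + (1/5)·8 + (1/5)·7 = 21/5
Highest expected payoff is 43/5, from P.

P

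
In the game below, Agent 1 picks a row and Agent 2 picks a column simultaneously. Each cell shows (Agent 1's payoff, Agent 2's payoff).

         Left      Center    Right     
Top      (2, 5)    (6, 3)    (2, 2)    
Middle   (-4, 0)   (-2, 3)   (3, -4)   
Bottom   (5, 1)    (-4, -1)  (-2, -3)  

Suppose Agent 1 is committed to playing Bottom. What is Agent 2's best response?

Left

With Agent 1 fixed at Bottom, Agent 2's payoffs are: Left → 1, Center → -1, Right → -3.
The maximum is 1, achieved by Left.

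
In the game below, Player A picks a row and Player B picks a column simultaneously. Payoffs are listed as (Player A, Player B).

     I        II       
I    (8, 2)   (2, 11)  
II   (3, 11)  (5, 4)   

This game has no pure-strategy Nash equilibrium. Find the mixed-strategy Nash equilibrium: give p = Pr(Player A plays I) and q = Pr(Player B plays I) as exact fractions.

p = 7/16, q = 3/8

In a mixed NE each player is indifferent between their pure strategies, so the opponent's mix sets the indifference.
Player B indifferent between I and II: p·2 + (1−p)·11 = p·11 + (1−p)·4 ⟹ 11 + (-9)p = 4 + 7p ⟹ p = 7/16.
Player A indifferent between I and II: q·8 + (1−q)·2 = q·3 + (1−q)·5 ⟹ 2 + 6q = 5 + (-2)q ⟹ q = 3/8.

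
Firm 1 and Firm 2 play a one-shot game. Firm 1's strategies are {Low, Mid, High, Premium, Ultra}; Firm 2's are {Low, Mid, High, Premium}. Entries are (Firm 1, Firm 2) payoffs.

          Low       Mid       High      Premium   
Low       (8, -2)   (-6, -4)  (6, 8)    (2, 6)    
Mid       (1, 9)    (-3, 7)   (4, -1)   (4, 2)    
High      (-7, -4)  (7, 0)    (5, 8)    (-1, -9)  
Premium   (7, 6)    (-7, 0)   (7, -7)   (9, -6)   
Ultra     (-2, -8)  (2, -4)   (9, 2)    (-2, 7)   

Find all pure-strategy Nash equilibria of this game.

There is no pure-strategy Nash equilibrium

A profile is a Nash equilibrium when each player is best-responding to the other.
Firm 1's best responses — vs Low: Low (payoff 8); vs Mid: High (payoff 7); vs High: Ultra (payoff 9); vs Premium: Premium (payoff 9).
Firm 2's best responses — vs Low: High (payoff 8); vs Mid: Low (payoff 9); vs High: High (payoff 8); vs Premium: Low (payoff 6); vs Ultra: Premium (payoff 7).
No cell has both players best-responding. For instance, Firm 1's best reply to Premium is Premium, but against Premium Firm 2 prefers Low over Premium.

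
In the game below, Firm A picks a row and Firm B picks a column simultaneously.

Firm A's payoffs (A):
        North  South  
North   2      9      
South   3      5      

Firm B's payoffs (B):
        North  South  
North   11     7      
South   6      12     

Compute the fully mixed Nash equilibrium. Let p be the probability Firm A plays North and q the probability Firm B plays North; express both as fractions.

p = 3/5, q = 4/5

Each player's mixing probability is pinned down by making the *other* player indifferent.
Firm B indifferent between North and South: p·11 + (1−p)·6 = p·7 + (1−p)·12 ⟹ 6 + 5p = 12 + (-5)p ⟹ p = 3/5.
Firm A indifferent between North and South: q·2 + (1−q)·9 = q·3 + (1−q)·5 ⟹ 9 + (-7)q = 5 + (-2)q ⟹ q = 4/5.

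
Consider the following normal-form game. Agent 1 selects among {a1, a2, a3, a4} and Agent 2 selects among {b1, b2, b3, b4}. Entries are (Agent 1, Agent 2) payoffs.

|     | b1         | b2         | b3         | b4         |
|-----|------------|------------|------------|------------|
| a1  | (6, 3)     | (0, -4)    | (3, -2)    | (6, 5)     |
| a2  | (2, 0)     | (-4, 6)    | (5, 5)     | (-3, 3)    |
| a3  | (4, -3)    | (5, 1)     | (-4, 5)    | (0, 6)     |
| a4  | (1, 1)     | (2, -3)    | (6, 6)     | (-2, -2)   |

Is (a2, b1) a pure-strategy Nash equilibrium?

Holding Agent 2 at b1: Agent 1 gets 2 from a2 but could get 6 by switching to a1. Agent 1 has a profitable deviation.

No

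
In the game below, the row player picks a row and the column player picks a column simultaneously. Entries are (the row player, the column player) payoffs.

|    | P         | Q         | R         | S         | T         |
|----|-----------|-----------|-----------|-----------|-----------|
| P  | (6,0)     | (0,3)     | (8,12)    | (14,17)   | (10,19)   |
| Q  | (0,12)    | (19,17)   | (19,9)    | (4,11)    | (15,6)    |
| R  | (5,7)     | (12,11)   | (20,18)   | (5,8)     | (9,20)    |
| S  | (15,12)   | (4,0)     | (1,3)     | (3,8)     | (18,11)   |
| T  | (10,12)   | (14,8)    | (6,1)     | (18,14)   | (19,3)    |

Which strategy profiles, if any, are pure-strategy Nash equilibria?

Find each player's best response to every opponent strategy; NE are the intersections.
The row player's best responses — vs P: S (payoff 15); vs Q: Q (payoff 19); vs R: R (payoff 20); vs S: T (payoff 18); vs T: T (payoff 19).
The column player's best responses — vs P: T (payoff 19); vs Q: Q (payoff 17); vs R: T (payoff 20); vs S: P (payoff 12); vs T: S (payoff 14).
Mutual best responses occur at (Q, Q), (S, P), and (T, S); at each, neither player gains by switching.

(Q, Q), (S, P), and (T, S)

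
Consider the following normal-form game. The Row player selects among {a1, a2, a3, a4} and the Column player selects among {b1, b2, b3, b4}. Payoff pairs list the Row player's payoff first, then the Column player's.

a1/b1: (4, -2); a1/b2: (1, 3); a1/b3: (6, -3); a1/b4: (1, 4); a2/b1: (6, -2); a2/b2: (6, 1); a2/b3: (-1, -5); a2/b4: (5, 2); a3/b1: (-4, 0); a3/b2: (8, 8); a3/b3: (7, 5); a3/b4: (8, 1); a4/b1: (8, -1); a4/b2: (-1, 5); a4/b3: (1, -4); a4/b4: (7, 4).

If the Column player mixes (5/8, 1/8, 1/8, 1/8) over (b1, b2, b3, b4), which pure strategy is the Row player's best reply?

Compute the Row player's expected payoff from each pure strategy against the given mix.
a1: (5/8)·4 + (1/8)·1 + (1/8)·6 + (1/8)·1 = 7/2
a2: (5/8)·6 + (1/8)·6 + (1/8)·(-1) + (1/8)·5 = 5
a3: (5/8)·(-4) + (1/8)·8 + (1/8)·7 + (1/8)·8 = 3/8
a4: (5/8)·8 + (1/8)·(-1) + (1/8)·1 + (1/8)·7 = 47/8
Highest expected payoff is 47/8, from a4.

a4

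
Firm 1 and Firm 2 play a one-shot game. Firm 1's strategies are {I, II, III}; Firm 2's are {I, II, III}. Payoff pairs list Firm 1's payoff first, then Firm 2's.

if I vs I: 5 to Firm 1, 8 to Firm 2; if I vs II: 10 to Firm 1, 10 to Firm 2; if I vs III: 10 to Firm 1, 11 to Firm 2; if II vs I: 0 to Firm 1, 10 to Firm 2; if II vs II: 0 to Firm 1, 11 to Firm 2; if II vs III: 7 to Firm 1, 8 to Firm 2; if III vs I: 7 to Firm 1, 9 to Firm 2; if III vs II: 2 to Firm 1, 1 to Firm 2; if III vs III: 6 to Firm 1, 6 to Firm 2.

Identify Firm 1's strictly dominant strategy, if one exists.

A strategy is strictly dominant if it gives Firm 1 a strictly higher payoff than every other strategy, against every choice by the opponent.
I is not dominant: against I, III gives 7 > 5.
II is not dominant: against I, I gives 5 > 0.
III is not dominant: against II, I gives 10 > 2.
No single strategy is best against every opponent action.

None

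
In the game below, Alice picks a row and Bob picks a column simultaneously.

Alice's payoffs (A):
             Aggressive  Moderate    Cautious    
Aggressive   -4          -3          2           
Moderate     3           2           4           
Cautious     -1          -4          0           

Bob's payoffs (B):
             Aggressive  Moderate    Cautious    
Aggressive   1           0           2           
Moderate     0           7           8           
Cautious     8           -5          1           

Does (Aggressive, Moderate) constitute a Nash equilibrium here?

Holding Bob at Moderate: Alice gets -3 from Aggressive but could get 2 by switching to Moderate. Alice has a profitable deviation.

No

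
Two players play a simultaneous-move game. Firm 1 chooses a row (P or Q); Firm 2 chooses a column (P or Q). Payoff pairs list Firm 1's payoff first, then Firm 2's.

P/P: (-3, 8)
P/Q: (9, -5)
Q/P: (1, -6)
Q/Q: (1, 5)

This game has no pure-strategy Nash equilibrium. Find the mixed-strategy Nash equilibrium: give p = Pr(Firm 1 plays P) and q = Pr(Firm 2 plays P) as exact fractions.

p = 11/24, q = 2/3

Each player's mixing probability is pinned down by making the *other* player indifferent.
Firm 2 indifferent between P and Q: p·8 + (1−p)·(-6) = p·(-5) + (1−p)·5 ⟹ (-6) + 14p = 5 + (-10)p ⟹ p = 11/24.
Firm 1 indifferent between P and Q: q·(-3) + (1−q)·9 = q·1 + (1−q)·1 ⟹ 9 + (-12)q = 1 + 0q ⟹ q = 2/3.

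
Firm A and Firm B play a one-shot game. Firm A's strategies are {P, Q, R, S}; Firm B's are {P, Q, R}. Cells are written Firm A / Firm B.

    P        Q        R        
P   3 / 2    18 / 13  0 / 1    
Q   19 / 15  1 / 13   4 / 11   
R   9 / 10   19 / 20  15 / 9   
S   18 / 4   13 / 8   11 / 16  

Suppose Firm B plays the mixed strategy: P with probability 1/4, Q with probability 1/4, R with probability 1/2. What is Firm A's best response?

Firm A's best reply maximizes expected payoff against the mix.
P: (1/4)·3 + (1/4)·18 + (1/2)·0 = 21/4
Q: (1/4)·19 + (1/4)·1 + (1/2)·4 = 7
R: (1/4)·9 + (1/4)·19 + (1/2)·15 = 29/2
S: (1/4)·18 + (1/4)·13 + (1/2)·11 = 53/4
Highest expected payoff is 29/2, from R.

R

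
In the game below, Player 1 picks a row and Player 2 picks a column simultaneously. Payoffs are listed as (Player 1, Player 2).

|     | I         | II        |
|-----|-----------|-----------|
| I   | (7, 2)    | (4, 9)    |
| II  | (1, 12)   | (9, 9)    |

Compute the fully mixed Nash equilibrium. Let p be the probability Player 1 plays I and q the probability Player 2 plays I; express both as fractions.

Each player's mixing probability is pinned down by making the *other* player indifferent.
Player 2 indifferent between I and II: p·2 + (1−p)·12 = p·9 + (1−p)·9 ⟹ 12 + (-10)p = 9 + 0p ⟹ p = 3/10.
Player 1 indifferent between I and II: q·7 + (1−q)·4 = q·1 + (1−q)·9 ⟹ 4 + 3q = 9 + (-8)q ⟹ q = 5/11.

p = 3/10, q = 5/11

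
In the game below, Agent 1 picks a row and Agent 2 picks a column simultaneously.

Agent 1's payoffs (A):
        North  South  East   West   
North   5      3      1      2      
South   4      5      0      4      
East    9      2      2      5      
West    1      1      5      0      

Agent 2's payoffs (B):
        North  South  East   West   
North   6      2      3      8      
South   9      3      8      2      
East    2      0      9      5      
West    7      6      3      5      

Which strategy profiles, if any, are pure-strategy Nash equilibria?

No pure-strategy Nash equilibrium

Check mutual best responses: a cell is a NE iff neither player can gain by unilaterally deviating.
Agent 1's best responses — vs North: East (payoff 9); vs South: South (payoff 5); vs East: West (payoff 5); vs West: East (payoff 5).
Agent 2's best responses — vs North: West (payoff 8); vs South: North (payoff 9); vs East: East (payoff 9); vs West: North (payoff 7).
No cell has both players best-responding. For instance, Agent 1's best reply to West is East, but against East Agent 2 prefers East over West.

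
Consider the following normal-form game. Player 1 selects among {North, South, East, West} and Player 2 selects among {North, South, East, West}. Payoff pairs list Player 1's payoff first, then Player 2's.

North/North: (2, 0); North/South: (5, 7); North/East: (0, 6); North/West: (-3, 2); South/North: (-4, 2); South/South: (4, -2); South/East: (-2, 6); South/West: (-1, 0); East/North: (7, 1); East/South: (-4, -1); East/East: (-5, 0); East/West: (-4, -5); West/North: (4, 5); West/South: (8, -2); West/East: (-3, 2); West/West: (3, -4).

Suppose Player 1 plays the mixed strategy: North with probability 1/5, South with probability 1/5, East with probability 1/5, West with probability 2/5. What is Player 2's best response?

Player 2's best reply maximizes expected payoff against the mix.
North: (1/5)·0 + (1/5)·2 + (1/5)·1 + (2/5)·5 = 13/5
South: (1/5)·7 + (1/5)·(-2) + (1/5)·(-1) + (2/5)·(-2) = 0
East: (1/5)·6 + (1/5)·6 + (1/5)·0 + (2/5)·2 = 16/5
West: (1/5)·2 + (1/5)·0 + (1/5)·(-5) + (2/5)·(-4) = -11/5
Highest expected payoff is 16/5, from East.

East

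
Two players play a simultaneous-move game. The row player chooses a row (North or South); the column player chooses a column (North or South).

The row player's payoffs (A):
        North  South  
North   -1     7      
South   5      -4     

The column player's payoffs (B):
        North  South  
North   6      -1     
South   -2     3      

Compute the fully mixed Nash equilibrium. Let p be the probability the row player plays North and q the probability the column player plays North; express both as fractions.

In a mixed NE each player is indifferent between their pure strategies, so the opponent's mix sets the indifference.
The column player indifferent between North and South: p·6 + (1−p)·(-2) = p·(-1) + (1−p)·3 ⟹ (-2) + 8p = 3 + (-4)p ⟹ p = 5/12.
The row player indifferent between North and South: q·(-1) + (1−q)·7 = q·5 + (1−q)·(-4) ⟹ 7 + (-8)q = (-4) + 9q ⟹ q = 11/17.

p = 5/12, q = 11/17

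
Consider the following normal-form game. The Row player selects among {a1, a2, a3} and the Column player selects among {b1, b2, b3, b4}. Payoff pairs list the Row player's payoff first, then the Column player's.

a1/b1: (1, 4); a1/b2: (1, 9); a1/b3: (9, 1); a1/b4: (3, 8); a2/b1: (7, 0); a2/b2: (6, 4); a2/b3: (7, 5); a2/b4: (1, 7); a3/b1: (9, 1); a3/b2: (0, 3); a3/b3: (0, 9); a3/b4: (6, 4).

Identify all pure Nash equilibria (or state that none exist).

There is no pure-strategy Nash equilibrium

Find each player's best response to every opponent strategy; NE are the intersections.
The Row player's best responses — vs b1: a3 (payoff 9); vs b2: a2 (payoff 6); vs b3: a1 (payoff 9); vs b4: a3 (payoff 6).
The Column player's best responses — vs a1: b2 (payoff 9); vs a2: b4 (payoff 7); vs a3: b3 (payoff 9).
No cell has both players best-responding. For instance, the Row player's best reply to b3 is a1, but against a1 the Column player prefers b2 over b3.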